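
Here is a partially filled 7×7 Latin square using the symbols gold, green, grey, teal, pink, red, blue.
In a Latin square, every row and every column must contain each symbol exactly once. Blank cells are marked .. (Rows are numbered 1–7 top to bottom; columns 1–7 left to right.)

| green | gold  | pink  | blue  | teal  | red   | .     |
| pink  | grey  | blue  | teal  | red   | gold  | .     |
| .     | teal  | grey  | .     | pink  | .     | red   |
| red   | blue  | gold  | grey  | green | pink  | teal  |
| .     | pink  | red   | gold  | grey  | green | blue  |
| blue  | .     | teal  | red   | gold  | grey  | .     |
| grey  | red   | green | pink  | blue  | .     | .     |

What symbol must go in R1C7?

Row 1 already has {gold, green, teal, pink, red, blue} and column 7 already has {teal, red, blue}, so row 1, column 7 must be grey.

grey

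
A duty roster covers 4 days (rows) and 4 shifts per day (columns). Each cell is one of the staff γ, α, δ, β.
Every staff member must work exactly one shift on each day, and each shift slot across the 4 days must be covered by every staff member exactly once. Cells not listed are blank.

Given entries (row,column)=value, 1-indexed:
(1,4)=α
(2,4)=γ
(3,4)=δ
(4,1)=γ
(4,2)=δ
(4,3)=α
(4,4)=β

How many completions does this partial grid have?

4

Day 1, shift 1: eliminating its day and shift leaves {δ, β}.
Day 1, shift 2: eliminating its day and shift leaves {γ, β}.
Day 1, shift 3: eliminating its day and shift leaves {γ, δ, β}.
Day 2, shift 1: eliminating its day and shift leaves {α, δ, β}.
Day 2, shift 2: eliminating its day and shift leaves {α, β}.
Day 2, shift 3: eliminating its day and shift leaves {δ, β}.
Day 3, shift 1: eliminating its day and shift leaves {α, β}.
Day 3, shift 2: eliminating its day and shift leaves {γ, α, β}.
Day 3, shift 3: eliminating its day and shift leaves {γ, β}.
Enumerating the assignments across these blanks that avoid any day or shift repeat gives 4 completions.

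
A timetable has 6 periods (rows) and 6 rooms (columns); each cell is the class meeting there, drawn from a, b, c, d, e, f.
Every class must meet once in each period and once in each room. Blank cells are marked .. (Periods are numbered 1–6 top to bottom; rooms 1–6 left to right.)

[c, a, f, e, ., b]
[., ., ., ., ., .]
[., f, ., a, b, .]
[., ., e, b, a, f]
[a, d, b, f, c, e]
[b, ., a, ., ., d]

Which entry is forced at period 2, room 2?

Period 1, room 5: period 1 has {a, b, c, e, f} and room 5 has {a, b, c}, leaving only d.
Period 3, room 6: period 3 has {a, b, f} and room 6 has {b, d, e, f}, leaving only c.
Period 2, room 6: period 2 has {} and room 6 has {b, c, d, e, f}, leaving only a.
Period 3, room 3: period 3 has {a, b, c, f} and room 3 has {a, b, e, f}, leaving only d.
Period 2, room 3: period 2 has {a} and room 3 has {a, b, d, e, f}, leaving only c.
Period 2, room 4: period 2 has {a, c} and room 4 has {a, b, e, f}, leaving only d.
Period 3, room 1: period 3 has {a, b, c, d, f} and room 1 has {a, b, c}, leaving only e.
Period 2, room 1: period 2 has {a, c, d} and room 1 has {a, b, c, e}, leaving only f.
Period 2, room 5: period 2 has {a, c, d, f} and room 5 has {a, b, c, d}, leaving only e.
Period 2 already has {a, c, d, e, f} and room 2 already has {a, d, f}, so period 2, room 2 must be b.

b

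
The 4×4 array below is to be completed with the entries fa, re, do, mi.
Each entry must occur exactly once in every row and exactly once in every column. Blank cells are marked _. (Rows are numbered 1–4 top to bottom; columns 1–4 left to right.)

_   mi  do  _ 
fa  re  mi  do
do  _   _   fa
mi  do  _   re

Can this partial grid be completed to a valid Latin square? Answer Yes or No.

No

Row 1, column 4: row 1 together with column 4 already contain {fa, re, do, mi} — every symbol — so nothing can go there. The grid has no valid completion.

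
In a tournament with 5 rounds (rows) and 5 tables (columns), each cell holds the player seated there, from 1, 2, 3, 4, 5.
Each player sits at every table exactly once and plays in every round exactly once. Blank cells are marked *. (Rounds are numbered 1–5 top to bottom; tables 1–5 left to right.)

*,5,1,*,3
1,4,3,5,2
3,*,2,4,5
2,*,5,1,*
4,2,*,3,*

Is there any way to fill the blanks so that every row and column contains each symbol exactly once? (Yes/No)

No

Round 1, table 1: round 1 together with table 1 already contain {1, 2, 3, 4, 5} — every symbol — so nothing can go there. The grid has no valid completion.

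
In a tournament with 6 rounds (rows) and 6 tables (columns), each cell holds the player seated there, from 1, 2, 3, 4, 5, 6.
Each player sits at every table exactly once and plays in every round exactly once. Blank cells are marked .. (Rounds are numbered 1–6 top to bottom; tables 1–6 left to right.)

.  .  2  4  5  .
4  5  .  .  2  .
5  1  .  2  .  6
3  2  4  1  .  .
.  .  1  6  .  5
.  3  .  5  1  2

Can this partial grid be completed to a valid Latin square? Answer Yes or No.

No

Round 4, table 6: round 4 together with table 6 already contain {1, 2, 3, 4, 5, 6} — every symbol — so nothing can go there. The grid has no valid completion.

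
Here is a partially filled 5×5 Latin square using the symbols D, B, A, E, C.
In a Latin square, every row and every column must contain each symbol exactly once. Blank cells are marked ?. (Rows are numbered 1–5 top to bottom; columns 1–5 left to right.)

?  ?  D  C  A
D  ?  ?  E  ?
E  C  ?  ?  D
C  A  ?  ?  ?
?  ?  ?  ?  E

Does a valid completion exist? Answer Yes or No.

Yes

No row or column among the givens repeats a symbol, and propagating forced cells runs into no contradiction.
One valid completion exists (for instance, B E D C A / D B A E C / E C B A D / C A E D B / A D C B E).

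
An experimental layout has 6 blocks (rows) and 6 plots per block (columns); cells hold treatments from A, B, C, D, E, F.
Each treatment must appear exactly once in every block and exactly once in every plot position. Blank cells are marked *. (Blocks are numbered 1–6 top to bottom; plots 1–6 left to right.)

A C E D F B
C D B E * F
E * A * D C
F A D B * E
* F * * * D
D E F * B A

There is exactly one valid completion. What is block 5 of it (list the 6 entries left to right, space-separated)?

Block 5, plot 1: block 5 has {D, F} and plot 1 has {A, C, D, E, F}, leaving only B.
Block 5, plot 3: block 5 has {B, D, F} and plot 3 has {A, B, D, E, F}, leaving only C.
Block 5, plot 4: block 5 has {B, C, D, F} and plot 4 has {B, D, E}, leaving only A.
Block 5, plot 5: block 5 has {A, B, C, D, F} and plot 5 has {B, D, F}, leaving only E.
So block 5 reads: B F C A E D.

B F C A E D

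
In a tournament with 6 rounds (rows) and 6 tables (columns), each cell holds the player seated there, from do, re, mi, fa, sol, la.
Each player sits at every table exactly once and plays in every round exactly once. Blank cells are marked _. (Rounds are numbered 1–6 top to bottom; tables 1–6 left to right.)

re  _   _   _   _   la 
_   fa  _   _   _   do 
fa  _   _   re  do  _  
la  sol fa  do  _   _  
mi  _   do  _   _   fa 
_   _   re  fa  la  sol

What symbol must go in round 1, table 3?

Round 2, table 1: round 2 has {do, fa} and table 1 has {re, mi, fa, la}, leaving only sol.
Round 3, table 6: round 3 has {do, re, fa} and table 6 has {do, fa, sol, la}, leaving only mi.
Round 3, table 2: round 3 has {do, re, mi, fa} and table 2 has {fa, sol}, leaving only la.
Round 3, table 3: round 3 has {do, re, mi, fa, la} and table 3 has {do, re, fa}, leaving only sol.
Round 1 already has {re, la} and table 3 already has {do, re, fa, sol}, so round 1, table 3 must be mi.

mi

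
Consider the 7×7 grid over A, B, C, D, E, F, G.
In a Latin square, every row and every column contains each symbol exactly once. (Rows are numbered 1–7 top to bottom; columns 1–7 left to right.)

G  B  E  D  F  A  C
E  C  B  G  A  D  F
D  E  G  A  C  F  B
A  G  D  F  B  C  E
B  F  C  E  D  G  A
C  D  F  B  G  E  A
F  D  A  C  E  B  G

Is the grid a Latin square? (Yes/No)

Every row is a permutation, but column 7 contains A twice (at rows 5 and 6).

No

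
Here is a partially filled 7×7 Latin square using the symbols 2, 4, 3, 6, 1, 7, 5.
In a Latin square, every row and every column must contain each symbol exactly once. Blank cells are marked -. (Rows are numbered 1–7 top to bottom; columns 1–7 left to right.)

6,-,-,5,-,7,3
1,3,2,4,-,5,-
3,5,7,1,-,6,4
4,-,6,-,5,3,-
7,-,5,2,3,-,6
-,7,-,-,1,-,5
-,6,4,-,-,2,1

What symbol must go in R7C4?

3

Row 1, column 3: row 1 has {3, 6, 7, 5} and column 3 has {2, 4, 6, 7, 5}, leaving only 1.
Row 2, column 7: row 2 has {2, 4, 3, 1, 5} and column 7 has {4, 3, 6, 1, 5}, leaving only 7.
Row 2, column 5: row 2 has {2, 4, 3, 1, 7, 5} and column 5 has {3, 1, 5}, leaving only 6.
Row 3, column 5: row 3 has {4, 3, 6, 1, 7, 5} and column 5 has {3, 6, 1, 5}, leaving only 2.
Row 1, column 5: row 1 has {3, 6, 1, 7, 5} and column 5 has {2, 3, 6, 1, 5}, leaving only 4.
Row 1, column 2: row 1 has {4, 3, 6, 1, 7, 5} and column 2 has {3, 6, 7, 5}, leaving only 2.
Row 4, column 2: row 4 has {4, 3, 6, 5} and column 2 has {2, 3, 6, 7, 5}, leaving only 1.
Row 4, column 4: row 4 has {4, 3, 6, 1, 5} and column 4 has {2, 4, 1, 5}, leaving only 7.
Row 7 already has {2, 4, 6, 1} and column 4 already has {2, 4, 1, 7, 5}, so row 7, column 4 must be 3.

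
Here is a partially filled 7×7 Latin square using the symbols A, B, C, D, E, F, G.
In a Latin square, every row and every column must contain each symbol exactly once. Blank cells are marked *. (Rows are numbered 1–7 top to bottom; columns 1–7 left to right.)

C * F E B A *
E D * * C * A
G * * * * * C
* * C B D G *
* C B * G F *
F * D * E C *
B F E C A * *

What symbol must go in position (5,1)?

D

Row 1, column 2: row 1 has {A, B, C, E, F} and column 2 has {C, D, F}, leaving only G.
Row 1, column 7: row 1 has {A, B, C, E, F, G} and column 7 has {A, C}, leaving only D.
Row 2, column 3: row 2 has {A, C, D, E} and column 3 has {B, C, D, E, F}, leaving only G.
Row 2, column 4: row 2 has {A, C, D, E, G} and column 4 has {B, C, E}, leaving only F.
Row 2, column 6: row 2 has {A, C, D, E, F, G} and column 6 has {A, C, F, G}, leaving only B.
Row 3, column 3: row 3 has {C, G} and column 3 has {B, C, D, E, F, G}, leaving only A.
Row 3, column 4: row 3 has {A, C, G} and column 4 has {B, C, E, F}, leaving only D.
Row 3, column 5: row 3 has {A, C, D, G} and column 5 has {A, B, C, D, E, G}, leaving only F.
Row 3, column 6: row 3 has {A, C, D, F, G} and column 6 has {A, B, C, F, G}, leaving only E.
Row 3, column 2: row 3 has {A, C, D, E, F, G} and column 2 has {C, D, F, G}, leaving only B.
Row 4, column 1: row 4 has {B, C, D, G} and column 1 has {B, C, E, F, G}, leaving only A.
Row 5 already has {B, C, F, G} and column 1 already has {A, B, C, E, F, G}, so row 5, column 1 must be D.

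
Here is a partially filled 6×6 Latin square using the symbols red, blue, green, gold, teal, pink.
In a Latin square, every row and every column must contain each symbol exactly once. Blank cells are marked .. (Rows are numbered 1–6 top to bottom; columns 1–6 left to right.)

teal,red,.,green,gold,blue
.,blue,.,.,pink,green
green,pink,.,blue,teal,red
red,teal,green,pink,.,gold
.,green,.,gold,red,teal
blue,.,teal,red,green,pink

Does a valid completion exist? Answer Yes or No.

Yes

No row or column among the givens repeats a symbol, and propagating forced cells runs into no contradiction.
One valid completion exists (for instance, teal red pink green gold blue / gold blue red teal pink green / green pink gold blue teal red / red teal green pink blue gold / pink green blue gold red teal / blue gold teal red green pink).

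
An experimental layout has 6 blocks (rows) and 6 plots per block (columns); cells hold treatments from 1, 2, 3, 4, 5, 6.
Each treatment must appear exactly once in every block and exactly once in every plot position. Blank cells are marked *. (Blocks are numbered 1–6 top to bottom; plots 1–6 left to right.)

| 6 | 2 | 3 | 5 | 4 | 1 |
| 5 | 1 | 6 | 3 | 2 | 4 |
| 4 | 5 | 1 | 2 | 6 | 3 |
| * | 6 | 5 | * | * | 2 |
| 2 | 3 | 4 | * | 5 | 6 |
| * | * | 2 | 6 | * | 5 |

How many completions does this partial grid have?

Block 4, plot 1: eliminating its block and plot leaves {1, 3}.
Block 4, plot 4: eliminating its block and plot leaves {1, 4}.
Block 4, plot 5: eliminating its block and plot leaves {1, 3}.
Block 5, plot 4: eliminating its block and plot leaves {1}.
Block 6, plot 1: eliminating its block and plot leaves {1, 3}.
Block 6, plot 2: eliminating its block and plot leaves {4}.
Block 6, plot 5: eliminating its block and plot leaves {1, 3}.
Enumerating the assignments across these blanks that avoid any block or plot repeat gives 2 completions.

2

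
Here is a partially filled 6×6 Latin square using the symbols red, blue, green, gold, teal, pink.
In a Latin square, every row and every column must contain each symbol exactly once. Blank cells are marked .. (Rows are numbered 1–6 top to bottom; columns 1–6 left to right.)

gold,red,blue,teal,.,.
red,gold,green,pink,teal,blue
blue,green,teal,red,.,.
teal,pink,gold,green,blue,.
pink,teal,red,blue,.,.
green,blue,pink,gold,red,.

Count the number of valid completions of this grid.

Row 1, column 5: eliminating its row and column leaves {green, pink}.
Row 1, column 6: eliminating its row and column leaves {green, pink}.
Row 3, column 5: eliminating its row and column leaves {gold, pink}.
Row 3, column 6: eliminating its row and column leaves {gold, pink}.
Row 4, column 6: eliminating its row and column leaves {red}.
Row 5, column 5: eliminating its row and column leaves {green, gold}.
Row 5, column 6: eliminating its row and column leaves {green, gold}.
Row 6, column 6: eliminating its row and column leaves {teal}.
Enumerating the assignments across these blanks that avoid any row or column repeat gives 2 completions.

2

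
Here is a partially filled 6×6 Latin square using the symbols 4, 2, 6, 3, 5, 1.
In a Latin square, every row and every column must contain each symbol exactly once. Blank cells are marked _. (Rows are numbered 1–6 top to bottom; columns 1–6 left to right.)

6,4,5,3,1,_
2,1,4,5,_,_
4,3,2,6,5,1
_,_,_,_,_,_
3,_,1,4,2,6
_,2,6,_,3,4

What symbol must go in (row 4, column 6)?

Row 1, column 6: row 1 has {4, 6, 3, 5, 1} and column 6 has {4, 6, 1}, leaving only 2.
Row 2, column 5: row 2 has {4, 2, 5, 1} and column 5 has {2, 3, 5, 1}, leaving only 6.
Row 2, column 6: row 2 has {4, 2, 6, 5, 1} and column 6 has {4, 2, 6, 1}, leaving only 3.
Row 4 already has {} and column 6 already has {4, 2, 6, 3, 1}, so row 4, column 6 must be 5.

5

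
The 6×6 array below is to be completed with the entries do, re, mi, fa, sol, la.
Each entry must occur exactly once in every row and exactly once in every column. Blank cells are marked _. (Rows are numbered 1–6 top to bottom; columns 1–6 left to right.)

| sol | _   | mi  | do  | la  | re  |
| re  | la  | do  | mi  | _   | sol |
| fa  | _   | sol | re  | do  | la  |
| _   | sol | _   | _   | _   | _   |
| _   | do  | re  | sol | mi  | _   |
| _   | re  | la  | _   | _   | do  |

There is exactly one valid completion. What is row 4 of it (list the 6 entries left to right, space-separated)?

Row 4, column 3: row 4 has {sol} and column 3 has {do, re, mi, sol, la}, leaving only fa.
Row 4, column 4: row 4 has {fa, sol} and column 4 has {do, re, mi, sol}, leaving only la.
Row 4, column 5: row 4 has {fa, sol, la} and column 5 has {do, mi, la}, leaving only re.
Row 4, column 6: row 4 has {re, fa, sol, la} and column 6 has {do, re, sol, la}, leaving only mi.
Row 4, column 1: row 4 has {re, mi, fa, sol, la} and column 1 has {re, fa, sol}, leaving only do.
So row 4 reads: do sol fa la re mi.

do sol fa la re mi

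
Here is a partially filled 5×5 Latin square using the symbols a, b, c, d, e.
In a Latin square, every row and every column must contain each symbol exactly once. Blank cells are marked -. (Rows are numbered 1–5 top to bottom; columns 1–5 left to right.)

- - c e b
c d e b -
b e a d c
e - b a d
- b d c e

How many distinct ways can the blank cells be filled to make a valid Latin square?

Row 1, column 1: eliminating its row and column leaves {a, d}.
Row 1, column 2: eliminating its row and column leaves {a}.
Row 2, column 5: eliminating its row and column leaves {a}.
Row 4, column 2: eliminating its row and column leaves {c}.
Row 5, column 1: eliminating its row and column leaves {a}.
Only one assignment across all blanks avoids any row or column repeat, giving 1 completion.

1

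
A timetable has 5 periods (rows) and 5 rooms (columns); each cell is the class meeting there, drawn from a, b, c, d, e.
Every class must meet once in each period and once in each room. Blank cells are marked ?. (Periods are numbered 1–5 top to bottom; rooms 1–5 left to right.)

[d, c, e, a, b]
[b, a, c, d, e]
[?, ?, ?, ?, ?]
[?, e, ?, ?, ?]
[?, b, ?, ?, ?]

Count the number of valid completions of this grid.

Period 3, room 1: eliminating its period and room leaves {a, c, e}.
Period 3, room 2: eliminating its period and room leaves {d}.
Period 3, room 3: eliminating its period and room leaves {a, b, d}.
Period 3, room 4: eliminating its period and room leaves {b, c, e}.
Period 3, room 5: eliminating its period and room leaves {a, c, d}.
Period 4, room 1: eliminating its period and room leaves {a, c}.
Period 4, room 3: eliminating its period and room leaves {a, b, d}.
Period 4, room 4: eliminating its period and room leaves {b, c}.
Period 4, room 5: eliminating its period and room leaves {a, c, d}.
Period 5, room 1: eliminating its period and room leaves {a, c, e}.
Period 5, room 3: eliminating its period and room leaves {a, d}.
Period 5, room 4: eliminating its period and room leaves {c, e}.
Period 5, room 5: eliminating its period and room leaves {a, c, d}.
Enumerating the assignments across these blanks that avoid any period or room repeat gives 6 completions.

6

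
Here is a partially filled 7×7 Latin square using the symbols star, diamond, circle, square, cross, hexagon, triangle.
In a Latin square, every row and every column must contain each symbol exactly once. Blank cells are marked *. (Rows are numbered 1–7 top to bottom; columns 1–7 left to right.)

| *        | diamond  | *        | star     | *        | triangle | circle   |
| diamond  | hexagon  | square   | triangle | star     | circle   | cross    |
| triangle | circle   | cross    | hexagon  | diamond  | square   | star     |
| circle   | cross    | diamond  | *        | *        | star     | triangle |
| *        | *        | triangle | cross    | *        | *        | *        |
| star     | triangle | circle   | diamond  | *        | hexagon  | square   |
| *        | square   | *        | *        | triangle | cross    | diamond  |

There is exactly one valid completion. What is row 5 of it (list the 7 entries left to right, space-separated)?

Row 5, column 2: row 5 has {cross, triangle} and column 2 has {diamond, circle, square, cross, hexagon, triangle}, leaving only star.
Row 5, column 6: row 5 has {star, cross, triangle} and column 6 has {star, circle, square, cross, hexagon, triangle}, leaving only diamond.
Row 5, column 7: row 5 has {star, diamond, cross, triangle} and column 7 has {star, diamond, circle, square, cross, triangle}, leaving only hexagon.
Row 5, column 1: row 5 has {star, diamond, cross, hexagon, triangle} and column 1 has {star, diamond, circle, triangle}, leaving only square.
Row 5, column 5: row 5 has {star, diamond, square, cross, hexagon, triangle} and column 5 has {star, diamond, triangle}, leaving only circle.
So row 5 reads: square star triangle cross circle diamond hexagon.

square star triangle cross circle diamond hexagon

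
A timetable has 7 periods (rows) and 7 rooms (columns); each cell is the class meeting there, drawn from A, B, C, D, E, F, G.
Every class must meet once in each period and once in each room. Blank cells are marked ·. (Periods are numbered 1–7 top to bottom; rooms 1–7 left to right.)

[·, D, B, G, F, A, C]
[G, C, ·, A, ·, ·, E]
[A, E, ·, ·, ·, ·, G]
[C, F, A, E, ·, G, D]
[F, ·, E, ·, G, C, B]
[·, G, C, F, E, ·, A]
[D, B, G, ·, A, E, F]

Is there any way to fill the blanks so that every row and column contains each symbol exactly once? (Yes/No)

Yes

No period or room among the givens repeats a symbol, and propagating forced cells runs into no contradiction.
One valid completion exists (for instance, E D B G F A C / G C F A D B E / A E D B C F G / C F A E B G D / F A E D G C B / B G C F E D A / D B G C A E F).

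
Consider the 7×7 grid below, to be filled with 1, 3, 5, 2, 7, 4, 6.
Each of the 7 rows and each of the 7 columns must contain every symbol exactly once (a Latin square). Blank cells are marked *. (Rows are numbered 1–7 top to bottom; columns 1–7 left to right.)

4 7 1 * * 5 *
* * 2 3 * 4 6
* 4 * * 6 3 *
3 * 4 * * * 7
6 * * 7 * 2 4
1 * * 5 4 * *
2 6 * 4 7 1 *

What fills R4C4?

1

Row 4, column 6: row 4 has {3, 7, 4} and column 6 has {1, 3, 5, 2, 4}, leaving only 6.
Row 6, column 6: row 6 has {1, 5, 4} and column 6 has {1, 3, 5, 2, 4, 6}, leaving only 7.
Row 4, column 4 is narrowed to {1, 2}.
If it were 2, propagating the remaining blanks reaches a contradiction.
So row 4, column 4 must be 1.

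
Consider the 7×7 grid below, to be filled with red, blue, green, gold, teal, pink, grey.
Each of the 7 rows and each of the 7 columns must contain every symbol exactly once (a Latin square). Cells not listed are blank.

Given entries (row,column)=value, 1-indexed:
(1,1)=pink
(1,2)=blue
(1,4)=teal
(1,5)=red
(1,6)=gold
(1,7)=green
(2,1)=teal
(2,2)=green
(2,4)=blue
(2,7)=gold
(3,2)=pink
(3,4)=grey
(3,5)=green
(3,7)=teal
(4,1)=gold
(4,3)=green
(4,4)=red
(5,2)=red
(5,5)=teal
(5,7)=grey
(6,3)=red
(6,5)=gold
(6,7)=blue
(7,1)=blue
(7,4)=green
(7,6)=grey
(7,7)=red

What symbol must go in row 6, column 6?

Row 1, column 3: row 1 has {red, blue, green, gold, teal, pink} and column 3 has {red, green}, leaving only grey.
Row 2, column 3: row 2 has {blue, green, gold, teal} and column 3 has {red, green, grey}, leaving only pink.
Row 2, column 5: row 2 has {blue, green, gold, teal, pink} and column 5 has {red, green, gold, teal}, leaving only grey.
Row 2, column 6: row 2 has {blue, green, gold, teal, pink, grey} and column 6 has {gold, grey}, leaving only red.
Row 3, column 1: row 3 has {green, teal, pink, grey} and column 1 has {blue, gold, teal, pink}, leaving only red.
Row 3, column 6: row 3 has {red, green, teal, pink, grey} and column 6 has {red, gold, grey}, leaving only blue.
Row 3, column 3: row 3 has {red, blue, green, teal, pink, grey} and column 3 has {red, green, pink, grey}, leaving only gold.
Row 4, column 7: row 4 has {red, green, gold} and column 7 has {red, blue, green, gold, teal, grey}, leaving only pink.
Row 4, column 5: row 4 has {red, green, gold, pink} and column 5 has {red, green, gold, teal, grey}, leaving only blue.
Row 4, column 6: row 4 has {red, blue, green, gold, pink} and column 6 has {red, blue, gold, grey}, leaving only teal.
Row 4, column 2: row 4 has {red, blue, green, gold, teal, pink} and column 2 has {red, blue, green, pink}, leaving only grey.
Row 5, column 1: row 5 has {red, teal, grey} and column 1 has {red, blue, gold, teal, pink}, leaving only green.
Row 5, column 3: row 5 has {red, green, teal, grey} and column 3 has {red, green, gold, pink, grey}, leaving only blue.
Row 5, column 6: row 5 has {red, blue, green, teal, grey} and column 6 has {red, blue, gold, teal, grey}, leaving only pink.
Row 6 already has {red, blue, gold} and column 6 already has {red, blue, gold, teal, pink, grey}, so row 6, column 6 must be green.

green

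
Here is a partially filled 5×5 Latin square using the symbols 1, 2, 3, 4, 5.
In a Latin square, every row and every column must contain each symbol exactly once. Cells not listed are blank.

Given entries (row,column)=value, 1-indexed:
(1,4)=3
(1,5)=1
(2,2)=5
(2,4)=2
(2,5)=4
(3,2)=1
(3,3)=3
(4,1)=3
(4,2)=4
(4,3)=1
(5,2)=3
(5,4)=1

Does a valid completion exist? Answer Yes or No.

Row 2, column 3: row 2 together with column 3 already contain {1, 2, 3, 4, 5} — every symbol — so nothing can go there. The grid has no valid completion.

No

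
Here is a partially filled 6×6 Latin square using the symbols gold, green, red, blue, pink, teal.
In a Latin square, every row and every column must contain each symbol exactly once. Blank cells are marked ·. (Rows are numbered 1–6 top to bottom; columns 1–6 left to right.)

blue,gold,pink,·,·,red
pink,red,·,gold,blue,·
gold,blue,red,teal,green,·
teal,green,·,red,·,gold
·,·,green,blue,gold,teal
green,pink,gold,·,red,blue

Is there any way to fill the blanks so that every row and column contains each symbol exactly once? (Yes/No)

No

Row 5, column 2: row 5 together with column 2 already contain {gold, green, red, blue, pink, teal} — every symbol — so nothing can go there. The grid has no valid completion.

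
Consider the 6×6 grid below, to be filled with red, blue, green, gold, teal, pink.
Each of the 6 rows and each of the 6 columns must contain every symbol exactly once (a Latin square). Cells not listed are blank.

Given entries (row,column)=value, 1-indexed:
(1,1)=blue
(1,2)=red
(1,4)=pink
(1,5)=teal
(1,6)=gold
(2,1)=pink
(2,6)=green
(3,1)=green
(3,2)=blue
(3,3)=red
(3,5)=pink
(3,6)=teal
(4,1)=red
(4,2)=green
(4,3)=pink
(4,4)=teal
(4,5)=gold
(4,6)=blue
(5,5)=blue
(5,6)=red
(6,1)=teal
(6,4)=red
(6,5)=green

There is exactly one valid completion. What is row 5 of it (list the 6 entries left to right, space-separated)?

Row 5, column 1: row 5 has {red, blue} and column 1 has {red, blue, green, teal, pink}, leaving only gold.
Row 5, column 4: row 5 has {red, blue, gold} and column 4 has {red, teal, pink}, leaving only green.
Row 5, column 3: row 5 has {red, blue, green, gold} and column 3 has {red, pink}, leaving only teal.
Row 5, column 2: row 5 has {red, blue, green, gold, teal} and column 2 has {red, blue, green}, leaving only pink.
So row 5 reads: gold pink teal green blue red.

gold pink teal green blue red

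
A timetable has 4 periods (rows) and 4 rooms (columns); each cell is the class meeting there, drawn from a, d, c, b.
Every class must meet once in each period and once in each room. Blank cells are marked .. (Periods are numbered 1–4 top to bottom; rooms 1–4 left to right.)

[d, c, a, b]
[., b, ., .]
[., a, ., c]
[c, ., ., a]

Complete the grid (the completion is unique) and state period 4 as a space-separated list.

c d b a

Period 4, room 2: period 4 has {a, c} and room 2 has {a, c, b}, leaving only d.
Period 4, room 3: period 4 has {a, d, c} and room 3 has {a}, leaving only b.
So period 4 reads: c d b a.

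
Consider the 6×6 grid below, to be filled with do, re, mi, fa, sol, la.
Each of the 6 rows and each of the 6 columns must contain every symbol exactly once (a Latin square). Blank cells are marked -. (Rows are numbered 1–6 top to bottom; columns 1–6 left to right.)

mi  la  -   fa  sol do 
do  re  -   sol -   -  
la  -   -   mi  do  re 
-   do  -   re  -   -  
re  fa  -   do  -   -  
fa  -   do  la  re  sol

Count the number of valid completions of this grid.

4

Row 1, column 3: eliminating its row and column leaves {re}.
Row 2, column 3: eliminating its row and column leaves {mi, fa, la}.
Row 2, column 5: eliminating its row and column leaves {mi, fa, la}.
Row 2, column 6: eliminating its row and column leaves {mi, fa, la}.
Row 3, column 2: eliminating its row and column leaves {sol}.
Row 3, column 3: eliminating its row and column leaves {fa, sol}.
Row 4, column 1: eliminating its row and column leaves {sol}.
Row 4, column 3: eliminating its row and column leaves {mi, fa, sol, la}.
Row 4, column 5: eliminating its row and column leaves {mi, fa, la}.
Row 4, column 6: eliminating its row and column leaves {mi, fa, la}.
Row 5, column 3: eliminating its row and column leaves {mi, sol, la}.
Row 5, column 5: eliminating its row and column leaves {mi, la}.
Row 5, column 6: eliminating its row and column leaves {mi, la}.
Row 6, column 2: eliminating its row and column leaves {mi}.
Enumerating the assignments across these blanks that avoid any row or column repeat gives 4 completions.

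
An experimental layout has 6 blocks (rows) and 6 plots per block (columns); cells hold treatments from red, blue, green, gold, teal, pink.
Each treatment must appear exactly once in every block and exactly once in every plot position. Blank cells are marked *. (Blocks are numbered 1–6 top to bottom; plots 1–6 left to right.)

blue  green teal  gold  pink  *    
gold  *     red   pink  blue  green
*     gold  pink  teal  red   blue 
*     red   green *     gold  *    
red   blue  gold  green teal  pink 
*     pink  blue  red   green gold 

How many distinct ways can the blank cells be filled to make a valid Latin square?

1

Block 1, plot 6: eliminating its block and plot leaves {red}.
Block 2, plot 2: eliminating its block and plot leaves {teal}.
Block 3, plot 1: eliminating its block and plot leaves {green}.
Block 4, plot 1: eliminating its block and plot leaves {teal, pink}.
Block 4, plot 4: eliminating its block and plot leaves {blue}.
Block 4, plot 6: eliminating its block and plot leaves {teal}.
Block 6, plot 1: eliminating its block and plot leaves {teal}.
Only one assignment across all blanks avoids any block or plot repeat, giving 1 completion.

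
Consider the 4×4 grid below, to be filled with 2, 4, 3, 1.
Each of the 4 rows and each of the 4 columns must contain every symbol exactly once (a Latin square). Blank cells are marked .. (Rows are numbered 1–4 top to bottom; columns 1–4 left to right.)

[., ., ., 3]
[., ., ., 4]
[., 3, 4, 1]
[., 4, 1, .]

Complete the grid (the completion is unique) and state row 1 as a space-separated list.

Row 1, column 3: row 1 has {3} and column 3 has {4, 1}, leaving only 2.
Row 1, column 2: row 1 has {2, 3} and column 2 has {4, 3}, leaving only 1.
Row 1, column 1: row 1 has {2, 3, 1} and column 1 has {}, leaving only 4.
So row 1 reads: 4 1 2 3.

4 1 2 3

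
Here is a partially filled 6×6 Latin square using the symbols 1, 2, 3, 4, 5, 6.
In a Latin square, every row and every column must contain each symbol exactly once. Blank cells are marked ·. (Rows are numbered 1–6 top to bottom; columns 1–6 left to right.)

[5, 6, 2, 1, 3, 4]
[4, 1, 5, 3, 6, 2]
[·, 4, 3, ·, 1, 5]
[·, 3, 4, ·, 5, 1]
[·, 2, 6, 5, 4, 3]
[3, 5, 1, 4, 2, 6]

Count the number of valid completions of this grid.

2

Row 3, column 1: eliminating its row and column leaves {2, 6}.
Row 3, column 4: eliminating its row and column leaves {2, 6}.
Row 4, column 1: eliminating its row and column leaves {2, 6}.
Row 4, column 4: eliminating its row and column leaves {2, 6}.
Row 5, column 1: eliminating its row and column leaves {1}.
Enumerating the assignments across these blanks that avoid any row or column repeat gives 2 completions.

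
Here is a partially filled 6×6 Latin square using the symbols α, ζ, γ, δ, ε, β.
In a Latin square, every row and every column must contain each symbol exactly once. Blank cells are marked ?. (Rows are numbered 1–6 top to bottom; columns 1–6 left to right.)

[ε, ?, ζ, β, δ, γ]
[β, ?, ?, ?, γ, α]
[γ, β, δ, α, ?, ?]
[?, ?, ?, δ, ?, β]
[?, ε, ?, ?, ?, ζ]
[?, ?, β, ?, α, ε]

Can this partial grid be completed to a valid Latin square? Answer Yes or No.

No

Row 3, column 6: row 3 together with column 6 already contain {α, ζ, γ, δ, ε, β} — every symbol — so nothing can go there. The grid has no valid completion.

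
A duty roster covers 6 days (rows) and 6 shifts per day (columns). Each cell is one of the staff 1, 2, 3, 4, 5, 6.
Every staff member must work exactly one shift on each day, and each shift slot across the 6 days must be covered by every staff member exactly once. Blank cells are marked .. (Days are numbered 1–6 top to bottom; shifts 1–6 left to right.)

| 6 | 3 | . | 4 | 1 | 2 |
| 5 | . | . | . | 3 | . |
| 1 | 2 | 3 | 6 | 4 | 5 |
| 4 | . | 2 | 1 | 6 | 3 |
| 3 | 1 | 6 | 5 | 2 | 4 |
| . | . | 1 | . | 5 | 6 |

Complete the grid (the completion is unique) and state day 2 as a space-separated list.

5 6 4 2 3 1

Day 2, shift 3: day 2 has {3, 5} and shift 3 has {1, 2, 3, 6}, leaving only 4.
Day 2, shift 2: day 2 has {3, 4, 5} and shift 2 has {1, 2, 3}, leaving only 6.
Day 2, shift 4: day 2 has {3, 4, 5, 6} and shift 4 has {1, 4, 5, 6}, leaving only 2.
Day 2, shift 6: day 2 has {2, 3, 4, 5, 6} and shift 6 has {2, 3, 4, 5, 6}, leaving only 1.
So day 2 reads: 5 6 4 2 3 1.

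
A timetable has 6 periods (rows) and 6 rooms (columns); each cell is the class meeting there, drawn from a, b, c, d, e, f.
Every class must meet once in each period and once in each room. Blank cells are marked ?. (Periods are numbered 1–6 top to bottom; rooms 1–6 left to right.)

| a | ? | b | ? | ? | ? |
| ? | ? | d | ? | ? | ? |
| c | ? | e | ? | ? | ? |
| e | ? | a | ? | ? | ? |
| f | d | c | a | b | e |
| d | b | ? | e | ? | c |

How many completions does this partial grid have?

Period 1, room 2: eliminating its period and room leaves {c, e, f}.
Period 1, room 4: eliminating its period and room leaves {c, d, f}.
Period 1, room 5: eliminating its period and room leaves {c, d, e, f}.
Period 1, room 6: eliminating its period and room leaves {d, f}.
Period 2, room 1: eliminating its period and room leaves {b}.
Period 2, room 2: eliminating its period and room leaves {a, c, e, f}.
Period 2, room 4: eliminating its period and room leaves {b, c, f}.
Period 2, room 5: eliminating its period and room leaves {a, c, e, f}.
Period 2, room 6: eliminating its period and room leaves {a, b, f}.
Period 3, room 2: eliminating its period and room leaves {a, f}.
Period 3, room 4: eliminating its period and room leaves {b, d, f}.
Period 3, room 5: eliminating its period and room leaves {a, d, f}.
Period 3, room 6: eliminating its period and room leaves {a, b, d, f}.
Period 4, room 2: eliminating its period and room leaves {c, f}.
Period 4, room 4: eliminating its period and room leaves {b, c, d, f}.
Period 4, room 5: eliminating its period and room leaves {c, d, f}.
Period 4, room 6: eliminating its period and room leaves {b, d, f}.
Period 6, room 3: eliminating its period and room leaves {f}.
Period 6, room 5: eliminating its period and room leaves {a, f}.
Enumerating the assignments across these blanks that avoid any period or room repeat gives 14 completions.

14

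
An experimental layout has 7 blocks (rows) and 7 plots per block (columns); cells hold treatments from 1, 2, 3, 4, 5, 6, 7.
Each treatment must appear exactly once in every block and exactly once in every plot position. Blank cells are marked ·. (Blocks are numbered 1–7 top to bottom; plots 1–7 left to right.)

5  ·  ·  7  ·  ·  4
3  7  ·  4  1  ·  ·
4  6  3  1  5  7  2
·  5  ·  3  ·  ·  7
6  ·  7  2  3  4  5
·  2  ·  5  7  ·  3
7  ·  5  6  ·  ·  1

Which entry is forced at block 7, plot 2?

Block 2, plot 7: block 2 has {1, 3, 4, 7} and plot 7 has {1, 2, 3, 4, 5, 7}, leaving only 6.
Block 2, plot 3: block 2 has {1, 3, 4, 6, 7} and plot 3 has {3, 5, 7}, leaving only 2.
Block 2, plot 6: block 2 has {1, 2, 3, 4, 6, 7} and plot 6 has {4, 7}, leaving only 5.
Block 5, plot 2: block 5 has {2, 3, 4, 5, 6, 7} and plot 2 has {2, 5, 6, 7}, leaving only 1.
Block 1, plot 2: block 1 has {4, 5, 7} and plot 2 has {1, 2, 5, 6, 7}, leaving only 3.
Block 7 already has {1, 5, 6, 7} and plot 2 already has {1, 2, 3, 5, 6, 7}, so block 7, plot 2 must be 4.

4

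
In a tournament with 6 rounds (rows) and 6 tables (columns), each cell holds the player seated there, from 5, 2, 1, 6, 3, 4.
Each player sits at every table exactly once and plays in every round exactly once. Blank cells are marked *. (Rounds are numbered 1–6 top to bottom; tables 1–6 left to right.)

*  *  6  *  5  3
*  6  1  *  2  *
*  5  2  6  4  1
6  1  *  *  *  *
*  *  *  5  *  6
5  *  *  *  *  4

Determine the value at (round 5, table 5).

Round 2, table 6: round 2 has {2, 1, 6} and table 6 has {1, 6, 3, 4}, leaving only 5.
Round 3, table 1: round 3 has {5, 2, 1, 6, 4} and table 1 has {5, 6}, leaving only 3.
Round 2, table 1: round 2 has {5, 2, 1, 6} and table 1 has {5, 6, 3}, leaving only 4.
Round 2, table 4: round 2 has {5, 2, 1, 6, 4} and table 4 has {5, 6}, leaving only 3.
Round 4, table 5: round 4 has {1, 6} and table 5 has {5, 2, 4}, leaving only 3.
Round 5 already has {5, 6} and table 5 already has {5, 2, 3, 4}, so round 5, table 5 must be 1.

1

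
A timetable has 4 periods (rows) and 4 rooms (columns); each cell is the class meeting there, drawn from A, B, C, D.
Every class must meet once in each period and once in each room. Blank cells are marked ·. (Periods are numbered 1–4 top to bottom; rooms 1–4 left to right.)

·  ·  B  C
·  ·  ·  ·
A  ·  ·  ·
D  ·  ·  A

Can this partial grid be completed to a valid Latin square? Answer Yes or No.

No

Period 1, room 1: period 1 together with room 1 already contain {A, B, C, D} — every symbol — so nothing can go there. The grid has no valid completion.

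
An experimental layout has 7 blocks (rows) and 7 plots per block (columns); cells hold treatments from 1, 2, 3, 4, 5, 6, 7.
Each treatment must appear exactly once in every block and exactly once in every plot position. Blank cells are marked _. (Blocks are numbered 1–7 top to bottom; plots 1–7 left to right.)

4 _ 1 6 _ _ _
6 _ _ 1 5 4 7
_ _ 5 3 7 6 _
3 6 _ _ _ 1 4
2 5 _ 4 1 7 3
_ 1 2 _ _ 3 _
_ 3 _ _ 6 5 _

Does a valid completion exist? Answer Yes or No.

No block or plot among the givens repeats a symbol, and propagating forced cells runs into no contradiction.
One valid completion exists (for instance, 4 7 1 6 3 2 5 / 6 2 3 1 5 4 7 / 1 4 5 3 7 6 2 / 3 6 7 5 2 1 4 / 2 5 6 4 1 7 3 / 5 1 2 7 4 3 6 / 7 3 4 2 6 5 1).

Yes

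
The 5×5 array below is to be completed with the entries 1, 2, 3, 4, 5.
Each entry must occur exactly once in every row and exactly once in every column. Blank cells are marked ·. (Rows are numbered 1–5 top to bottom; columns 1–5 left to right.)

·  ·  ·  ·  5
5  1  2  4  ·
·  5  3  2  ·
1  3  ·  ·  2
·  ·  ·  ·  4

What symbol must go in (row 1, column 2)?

Row 2, column 5: row 2 has {1, 2, 4, 5} and column 5 has {2, 4, 5}, leaving only 3.
Row 3, column 1: row 3 has {2, 3, 5} and column 1 has {1, 5}, leaving only 4.
Row 3, column 5: row 3 has {2, 3, 4, 5} and column 5 has {2, 3, 4, 5}, leaving only 1.
Row 4, column 4: row 4 has {1, 2, 3} and column 4 has {2, 4}, leaving only 5.
Row 4, column 3: row 4 has {1, 2, 3, 5} and column 3 has {2, 3}, leaving only 4.
Row 1, column 3: row 1 has {5} and column 3 has {2, 3, 4}, leaving only 1.
Row 1, column 4: row 1 has {1, 5} and column 4 has {2, 4, 5}, leaving only 3.
Row 1, column 1: row 1 has {1, 3, 5} and column 1 has {1, 4, 5}, leaving only 2.
Row 1 already has {1, 2, 3, 5} and column 2 already has {1, 3, 5}, so row 1, column 2 must be 4.

4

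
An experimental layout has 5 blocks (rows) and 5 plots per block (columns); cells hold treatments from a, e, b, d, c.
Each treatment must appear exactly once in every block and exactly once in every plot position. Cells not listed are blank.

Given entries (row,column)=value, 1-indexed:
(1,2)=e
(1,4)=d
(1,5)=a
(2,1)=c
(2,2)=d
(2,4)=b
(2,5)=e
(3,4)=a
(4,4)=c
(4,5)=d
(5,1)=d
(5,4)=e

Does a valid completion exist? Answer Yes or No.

No block or plot among the givens repeats a symbol, and propagating forced cells runs into no contradiction.
One valid completion exists (for instance, b e c d a / c d a b e / e c d a b / a b e c d / d a b e c).

Yes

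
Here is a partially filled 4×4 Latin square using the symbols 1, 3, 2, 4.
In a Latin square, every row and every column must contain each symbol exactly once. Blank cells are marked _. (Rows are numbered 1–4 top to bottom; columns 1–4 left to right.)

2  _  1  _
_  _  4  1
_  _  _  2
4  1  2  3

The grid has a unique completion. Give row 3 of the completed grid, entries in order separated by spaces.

1 4 3 2

Row 3, column 3: row 3 has {2} and column 3 has {1, 2, 4}, leaving only 3.
Row 3, column 1: row 3 has {3, 2} and column 1 has {2, 4}, leaving only 1.
Row 3, column 2: row 3 has {1, 3, 2} and column 2 has {1}, leaving only 4.
So row 3 reads: 1 4 3 2.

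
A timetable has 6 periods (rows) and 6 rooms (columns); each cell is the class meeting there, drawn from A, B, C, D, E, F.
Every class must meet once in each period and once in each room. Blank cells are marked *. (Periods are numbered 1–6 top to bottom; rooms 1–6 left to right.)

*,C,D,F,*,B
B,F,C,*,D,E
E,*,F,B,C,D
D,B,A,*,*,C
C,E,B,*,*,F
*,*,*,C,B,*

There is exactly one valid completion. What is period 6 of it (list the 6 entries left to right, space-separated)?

F D E C B A

Period 6, room 3: period 6 has {B, C} and room 3 has {A, B, C, D, F}, leaving only E.
Period 6, room 6: period 6 has {B, C, E} and room 6 has {B, C, D, E, F}, leaving only A.
Period 6, room 1: period 6 has {A, B, C, E} and room 1 has {B, C, D, E}, leaving only F.
Period 6, room 2: period 6 has {A, B, C, E, F} and room 2 has {B, C, E, F}, leaving only D.
So period 6 reads: F D E C B A.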